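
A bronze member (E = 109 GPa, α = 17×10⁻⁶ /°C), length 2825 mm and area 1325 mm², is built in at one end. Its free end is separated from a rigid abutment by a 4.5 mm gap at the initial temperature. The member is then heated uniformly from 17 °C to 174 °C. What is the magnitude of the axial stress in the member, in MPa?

σ ≈ 117 MPa (compressive)

Unrestrained expansion: δ_free = αΔT L = 17×10⁻⁶ × 157 × 2825 = 7.54 mm.
After closing the 4.5 mm clearance, 7.54 − 4.5 = 3.04 mm of expansion remains to be suppressed by the wall.
Compatibility: PL/(AE) = 3.04 mm, so σ = P/A = E × (3.04/2825) = 117.3 MPa.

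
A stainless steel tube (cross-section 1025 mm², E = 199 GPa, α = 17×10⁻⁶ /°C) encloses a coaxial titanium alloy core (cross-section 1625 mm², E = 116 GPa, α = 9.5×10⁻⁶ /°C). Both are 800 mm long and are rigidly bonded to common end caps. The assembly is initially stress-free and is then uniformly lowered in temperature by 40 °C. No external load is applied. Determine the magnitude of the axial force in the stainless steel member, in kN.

Equilibrium of a rigid end plate with no external load gives equal and opposite internal forces ±P in the two members. Since α_{stainless steel} > α_{titanium alloy}, cooling drives the stainless steel into tension and the titanium alloy into compression.
Equating the net (thermal + elastic) strains gives |α₁ − α₂|·ΔT = P·[1/(A₁E₁) + 1/(A₂E₂)].
|α₁ − α₂|·ΔT = 7.5×10⁻⁶ × 40 = 0.0003.
1/(A₁E₁) + 1/(A₂E₂) = 1/(1025×199×10³) + 1/(1625×116×10³) = 1.021×10⁻⁸ N⁻¹.
So P = 0.0003 / 1.021×10⁻⁸ = 29.39 kN.

P ≈ 29.4 kN (tensile in the stainless steel)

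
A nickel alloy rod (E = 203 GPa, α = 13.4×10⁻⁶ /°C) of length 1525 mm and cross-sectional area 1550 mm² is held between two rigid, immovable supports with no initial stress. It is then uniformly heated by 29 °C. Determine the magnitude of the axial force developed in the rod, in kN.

The ends cannot move, so σ = EαΔT = 203×10³ × 13.4×10⁻⁶ × 29 = 78.89 MPa.
P = AEαΔT = 1550 × 203×10³ × 13.4×10⁻⁶ × 29 = 122.3 kN (compressive).

P ≈ 122 kN (compressive)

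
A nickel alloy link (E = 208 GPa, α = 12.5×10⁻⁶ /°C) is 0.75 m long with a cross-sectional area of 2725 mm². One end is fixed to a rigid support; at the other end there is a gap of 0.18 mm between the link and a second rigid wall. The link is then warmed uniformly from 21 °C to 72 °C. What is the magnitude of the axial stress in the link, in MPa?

σ ≈ 82.7 MPa (compressive)

If the wall were absent the link would grow by αΔT L = 12.5×10⁻⁶ × 51 × 750 = 0.4781 mm.
This exceeds the 0.18 mm gap, so the wall pushes back. The portion of expansion that must be recovered elastically is δ_free − gap = 0.4781 − 0.18 = 0.2981 mm.
So σ = E(δ_free − g)/L = 208×10³ × 0.2981/750 = 82.68 MPa.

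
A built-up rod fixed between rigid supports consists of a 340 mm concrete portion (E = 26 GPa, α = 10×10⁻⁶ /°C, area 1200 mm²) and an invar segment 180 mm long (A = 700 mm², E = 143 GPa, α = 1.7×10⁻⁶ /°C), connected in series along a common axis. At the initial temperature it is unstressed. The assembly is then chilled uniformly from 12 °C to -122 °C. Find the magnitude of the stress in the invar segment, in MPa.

σ ≈ 55.9 MPa (tensile)

If the supports were absent, the total length change would be Σ αᵢΔT Lᵢ = 10×10⁻⁶×134×340 + 1.7×10⁻⁶×134×180 = 0.4966 mm.
Since the ends are fixed, an axial force P builds up, equal in every segment, with P · Σ Lᵢ/(AᵢEᵢ) = δ_free.
Σ Lᵢ/(AᵢEᵢ) = 340/(1200×26×10³) + 180/(700×143×10³) = 1.27×10⁻⁵ mm/N.
So P = 0.4966 / 1.27×10⁻⁵ = 39.12 kN, tensile.
σ_{invar} = P / A = 39120 / 700 = 55.88 MPa.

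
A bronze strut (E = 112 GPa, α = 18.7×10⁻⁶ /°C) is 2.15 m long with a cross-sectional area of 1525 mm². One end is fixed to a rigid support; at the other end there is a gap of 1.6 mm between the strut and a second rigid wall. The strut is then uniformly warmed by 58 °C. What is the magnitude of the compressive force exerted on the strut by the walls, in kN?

P ≈ 58.1 kN

Unrestrained expansion: δ_free = αΔT L = 18.7×10⁻⁶ × 58 × 2150 = 2.332 mm.
After closing the 1.6 mm clearance, 2.332 − 1.6 = 0.7319 mm of expansion remains to be suppressed by the wall.
So σ = E(δ_free − g)/L = 112×10³ × 0.7319/2150 = 38.13 MPa.
P = σA = 38.13 × 1525 = 58.14 kN.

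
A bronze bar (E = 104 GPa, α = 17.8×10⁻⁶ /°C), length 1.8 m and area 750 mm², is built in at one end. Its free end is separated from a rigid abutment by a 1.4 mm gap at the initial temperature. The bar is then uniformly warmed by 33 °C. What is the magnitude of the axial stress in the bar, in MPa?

Unrestrained expansion: δ_free = αΔT L = 17.8×10⁻⁶ × 33 × 1800 = 1.057 mm.
Since δ_free = 1.06 mm is less than the 1.4 mm gap, the bar never touches the wall. No axial force develops.

σ ≈ 0 MPa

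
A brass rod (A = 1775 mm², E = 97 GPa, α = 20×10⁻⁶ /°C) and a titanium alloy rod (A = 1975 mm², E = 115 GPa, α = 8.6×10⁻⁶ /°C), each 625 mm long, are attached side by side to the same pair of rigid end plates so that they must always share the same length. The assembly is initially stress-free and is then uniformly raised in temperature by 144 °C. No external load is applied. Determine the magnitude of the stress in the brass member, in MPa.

σ ≈ 90.6 MPa (compressive)

Both members must finish at the same length. With the larger α, the brass tends to over-expand; the plates restrain it, putting the brass in compression and the titanium alloy in tension. With no external load the two internal forces are equal and opposite, magnitude P.
Equating the net (thermal + elastic) strains gives |α₁ − α₂|·ΔT = P·[1/(A₁E₁) + 1/(A₂E₂)].
|α₁ − α₂|·ΔT = 11.4×10⁻⁶ × 144 = 0.001642.
1/(A₁E₁) + 1/(A₂E₂) = 1/(1775×97×10³) + 1/(1975×115×10³) = 1.021×10⁻⁸ N⁻¹.
P = 0.001642 / 1.021×10⁻⁸ = 160800 N = 160.8 kN.
σ_{brass} = P/A₁ = 160800/1775 = 90.57 MPa, compressive.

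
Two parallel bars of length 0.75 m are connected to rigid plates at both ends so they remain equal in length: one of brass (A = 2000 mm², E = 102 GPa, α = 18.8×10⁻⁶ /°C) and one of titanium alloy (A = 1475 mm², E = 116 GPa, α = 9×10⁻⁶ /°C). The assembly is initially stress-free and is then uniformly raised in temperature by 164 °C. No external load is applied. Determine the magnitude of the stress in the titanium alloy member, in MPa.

σ ≈ 101 MPa (tensile)

Equilibrium of a rigid end plate with no external load gives equal and opposite internal forces ±P in the two members. Since α_{brass} > α_{titanium alloy}, heating drives the brass into compression and the titanium alloy into tension.
Setting the final lengths equal and cancelling L: (α₁ − α₂)ΔT = P/(A₁E₁) + P/(A₂E₂).
|α₁ − α₂|·ΔT = 9.8×10⁻⁶ × 164 = 0.001607.
1/(A₁E₁) + 1/(A₂E₂) = 1/(2000×102×10³) + 1/(1475×116×10³) = 1.075×10⁻⁸ N⁻¹.
P = 0.001607 / 1.075×10⁻⁸ = 149600 N = 149.6 kN.
σ_{titanium alloy} = P/A₂ = 149600/1475 = 101.4 MPa, tensile.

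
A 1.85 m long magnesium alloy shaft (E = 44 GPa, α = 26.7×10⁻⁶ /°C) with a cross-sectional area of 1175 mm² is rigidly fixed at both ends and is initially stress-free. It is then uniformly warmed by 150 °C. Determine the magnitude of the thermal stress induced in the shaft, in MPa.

σ ≈ 176 MPa (compressive)

The supports are rigid, so the total axial strain is zero. The restrained thermal strain is ε = αΔT = 26.7×10⁻⁶ × 150 = 4005×10⁻⁶.
Hence σ = E·αΔT = 44×10³ × 4005×10⁻⁶ = 176.2 MPa, compressive.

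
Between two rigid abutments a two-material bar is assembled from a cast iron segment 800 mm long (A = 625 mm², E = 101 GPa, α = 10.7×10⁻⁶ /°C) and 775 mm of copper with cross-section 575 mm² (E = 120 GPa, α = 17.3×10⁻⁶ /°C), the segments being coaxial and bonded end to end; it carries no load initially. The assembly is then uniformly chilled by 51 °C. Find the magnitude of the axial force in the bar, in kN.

P ≈ 46.9 kN (tensile)

With the walls removed the bar would change length by δ_free = Σ αᵢΔT Lᵢ = 10.7×10⁻⁶×51×800 + 17.3×10⁻⁶×51×775 = 1.12 mm.
The rigid supports impose zero overall length change; the single axial force P common to all segments must satisfy P Σ Lᵢ/(AᵢEᵢ) = δ_free.
The series flexibility is Σ Lᵢ/(AᵢEᵢ) = 800/(625×101×10³) + 775/(575×120×10³) = 2.391×10⁻⁵ mm/N.
So P = 1.12 / 2.391×10⁻⁵ = 46.87 kN, tensile.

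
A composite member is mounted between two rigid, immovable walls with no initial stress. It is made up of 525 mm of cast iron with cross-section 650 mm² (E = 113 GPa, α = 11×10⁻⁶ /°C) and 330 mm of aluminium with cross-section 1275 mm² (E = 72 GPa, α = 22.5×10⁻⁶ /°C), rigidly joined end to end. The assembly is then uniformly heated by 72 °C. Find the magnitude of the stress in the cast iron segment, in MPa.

If the supports were absent, the total length change would be Σ αᵢΔT Lᵢ = 11×10⁻⁶×72×525 + 22.5×10⁻⁶×72×330 = 0.9504 mm.
Since the ends are fixed, an axial force P builds up, equal in every segment, with P · Σ Lᵢ/(AᵢEᵢ) = δ_free.
The series flexibility is Σ Lᵢ/(AᵢEᵢ) = 525/(650×113×10³) + 330/(1275×72×10³) = 1.074×10⁻⁵ mm/N.
Hence P = δ_free / Σ(L/AE) = 0.9504/1.074×10⁻⁵ = 88.47 kN (compressive).
σ_{cast iron} = P / A = 88470 / 650 = 136.1 MPa.

σ ≈ 136 MPa (compressive)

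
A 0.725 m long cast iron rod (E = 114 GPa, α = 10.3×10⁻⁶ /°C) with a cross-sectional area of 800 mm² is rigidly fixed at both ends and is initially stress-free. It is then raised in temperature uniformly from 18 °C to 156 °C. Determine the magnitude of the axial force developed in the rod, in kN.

P ≈ 130 kN (compressive)

The ends cannot move, so σ = EαΔT = 114×10³ × 10.3×10⁻⁶ × 138 = 162 MPa.
Then P = σA = 162 × 800 mm² = 129.6 kN, compressive.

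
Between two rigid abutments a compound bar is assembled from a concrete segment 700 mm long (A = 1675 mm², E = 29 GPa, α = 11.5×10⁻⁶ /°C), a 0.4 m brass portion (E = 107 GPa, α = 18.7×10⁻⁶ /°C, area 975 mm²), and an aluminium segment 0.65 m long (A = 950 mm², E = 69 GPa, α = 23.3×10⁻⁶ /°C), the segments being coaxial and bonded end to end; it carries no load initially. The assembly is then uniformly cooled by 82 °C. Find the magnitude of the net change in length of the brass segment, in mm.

|ΔL| ≈ 0.271 mm

Free thermal contraction of the whole bar: Σ αᵢΔT Lᵢ = 11.5×10⁻⁶×82×700 + 18.7×10⁻⁶×82×400 + 23.3×10⁻⁶×82×650 = 2.515 mm.
The rigid supports impose zero overall length change; the single axial force P common to all segments must satisfy P Σ Lᵢ/(AᵢEᵢ) = δ_free.
The series flexibility is Σ Lᵢ/(AᵢEᵢ) = 700/(1675×29×10³) + 400/(975×107×10³) + 650/(950×69×10³) = 2.816×10⁻⁵ mm/N.
P = 2.515 / 2.816×10⁻⁵ = 89320 N = 89.32 kN, tensile.
For the brass segment, free thermal change = 18.7×10⁻⁶×82×400 = 0.6134 mm and elastic change from P = 89320×400/(975×107×10³) = 0.3425 mm; these oppose, so the net change is 0.271 mm (segment shortens).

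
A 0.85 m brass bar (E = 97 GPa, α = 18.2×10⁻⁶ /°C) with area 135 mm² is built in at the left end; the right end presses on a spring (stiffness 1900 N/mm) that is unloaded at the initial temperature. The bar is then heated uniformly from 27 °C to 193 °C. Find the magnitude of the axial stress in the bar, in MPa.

σ ≈ 32.2 MPa (compressive)

The unrestrained thermal change is αΔT L = 18.2×10⁻⁶ × 166 × 850 = 2.568 mm.
Let P be the compressive force at the spring. The bar shortens elastically by PL/(AE) and the spring compresses by P/k; together these equal δ_free.
So P = δ_free / [L/(AE) + 1/k] = 2.568 / [ 850/(135×97×10³) + 1/(1900) ].
P = 2.568 / 0.0005912 = 4344 N.
σ = P/A = 4344/135 = 32.17 MPa.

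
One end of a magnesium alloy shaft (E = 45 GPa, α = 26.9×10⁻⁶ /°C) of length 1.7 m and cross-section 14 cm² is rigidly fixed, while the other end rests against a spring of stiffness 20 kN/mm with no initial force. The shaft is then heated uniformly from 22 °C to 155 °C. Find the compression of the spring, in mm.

If the spring were absent the shaft would lengthen by αΔT L = 26.9×10⁻⁶ × 133 × 1700 = 6.082 mm.
Let P be the compressive force at the spring. The shaft shortens elastically by PL/(AE) and the spring compresses by P/k; together these equal δ_free.
So P = δ_free / [L/(AE) + 1/k] = 6.082 / [ 1700/(1400×45×10³) + 1/(20×10³) ].
P = 6.082 / 7.698×10⁻⁵ = 79000 N.
Spring compression = P/k = 79000/(20×10³) = 3.95 mm.

δ ≈ 3.95 mm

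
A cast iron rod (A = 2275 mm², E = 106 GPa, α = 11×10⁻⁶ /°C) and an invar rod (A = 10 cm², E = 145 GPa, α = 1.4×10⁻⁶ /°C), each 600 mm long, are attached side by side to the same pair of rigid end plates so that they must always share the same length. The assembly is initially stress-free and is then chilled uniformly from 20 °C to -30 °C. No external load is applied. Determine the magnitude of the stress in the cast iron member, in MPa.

σ ≈ 19.1 MPa (tensile)

Equilibrium of a rigid end plate with no external load gives equal and opposite internal forces ±P in the two members. Since α_{cast iron} > α_{invar}, cooling drives the cast iron into tension and the invar into compression.
Compatibility of the two members (thermal + elastic change equal): (α₁ − α₂)ΔT = P·[1/(A₁E₁) + 1/(A₂E₂)].
|α₁ − α₂|·ΔT = 9.6×10⁻⁶ × 50 = 0.00048.
1/(A₁E₁) + 1/(A₂E₂) = 1/(2275×106×10³) + 1/(1000×145×10³) = 1.104×10⁻⁸ N⁻¹.
P = 0.00048 / 1.104×10⁻⁸ = 43470 N = 43.47 kN.
σ_{cast iron} = P/A₁ = 43470/2275 = 19.11 MPa, tensile.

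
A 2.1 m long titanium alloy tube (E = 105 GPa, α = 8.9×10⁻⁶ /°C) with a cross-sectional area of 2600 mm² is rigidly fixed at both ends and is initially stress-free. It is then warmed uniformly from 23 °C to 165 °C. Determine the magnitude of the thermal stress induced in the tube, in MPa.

With length fixed, the mechanical strain must cancel the thermal strain αΔT = 8.9×10⁻⁶ × 142 = 1263.8×10⁻⁶.
The stress required to suppress this strain is σ = Eε = 105×10³ × 1263.8×10⁻⁶ = 132.7 MPa, compressive since the tube is trying to expand.

σ ≈ 133 MPa (compressive)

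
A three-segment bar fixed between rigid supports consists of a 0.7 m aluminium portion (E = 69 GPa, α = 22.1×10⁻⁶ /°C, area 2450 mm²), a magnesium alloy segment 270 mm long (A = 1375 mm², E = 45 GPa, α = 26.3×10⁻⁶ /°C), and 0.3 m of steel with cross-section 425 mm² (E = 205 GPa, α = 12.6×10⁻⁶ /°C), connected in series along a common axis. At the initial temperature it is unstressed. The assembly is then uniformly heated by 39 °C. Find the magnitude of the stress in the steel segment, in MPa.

Free thermal expansion of the whole bar: Σ αᵢΔT Lᵢ = 22.1×10⁻⁶×39×700 + 26.3×10⁻⁶×39×270 + 12.6×10⁻⁶×39×300 = 1.028 mm.
Since the ends are fixed, an axial force P builds up, equal in every segment, with P · Σ Lᵢ/(AᵢEᵢ) = δ_free.
Σ Lᵢ/(AᵢEᵢ) = 700/(2450×69×10³) + 270/(1375×45×10³) + 300/(425×205×10³) = 1.195×10⁻⁵ mm/N.
Hence P = δ_free / Σ(L/AE) = 1.028/1.195×10⁻⁵ = 86.02 kN (compressive).
σ_{steel} = P / A = 86020 / 425 = 202.4 MPa.

σ ≈ 202 MPa (compressive)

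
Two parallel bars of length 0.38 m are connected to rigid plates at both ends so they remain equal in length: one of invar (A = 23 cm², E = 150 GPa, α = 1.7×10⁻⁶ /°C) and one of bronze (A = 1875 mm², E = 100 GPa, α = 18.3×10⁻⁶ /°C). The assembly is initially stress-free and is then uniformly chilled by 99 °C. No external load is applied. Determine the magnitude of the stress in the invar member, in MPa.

σ ≈ 86.8 MPa (compressive)

Equilibrium of a rigid end plate with no external load gives equal and opposite internal forces ±P in the two members. Since α_{bronze} > α_{invar}, cooling drives the bronze into tension and the invar into compression.
Equating the net (thermal + elastic) strains gives |α₁ − α₂|·ΔT = P·[1/(A₁E₁) + 1/(A₂E₂)].
|α₁ − α₂|·ΔT = 16.6×10⁻⁶ × 99 = 0.001643.
1/(A₁E₁) + 1/(A₂E₂) = 1/(2300×150×10³) + 1/(1875×100×10³) = 8.232×10⁻⁹ N⁻¹.
P = 0.001643 / 8.232×10⁻⁹ = 199600 N = 199.6 kN.
σ_{invar} = P/A₁ = 199600/2300 = 86.8 MPa, compressive.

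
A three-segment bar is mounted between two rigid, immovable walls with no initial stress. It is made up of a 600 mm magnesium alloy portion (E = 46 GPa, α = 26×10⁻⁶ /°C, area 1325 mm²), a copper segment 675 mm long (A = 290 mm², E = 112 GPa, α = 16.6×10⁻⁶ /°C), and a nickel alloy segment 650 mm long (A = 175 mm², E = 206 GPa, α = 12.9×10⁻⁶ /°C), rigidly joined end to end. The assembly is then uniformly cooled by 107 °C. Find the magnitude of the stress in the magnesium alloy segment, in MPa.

Free thermal contraction of the whole bar: Σ αᵢΔT Lᵢ = 26×10⁻⁶×107×600 + 16.6×10⁻⁶×107×675 + 12.9×10⁻⁶×107×650 = 3.765 mm.
The rigid supports impose zero overall length change; the single axial force P common to all segments must satisfy P Σ Lᵢ/(AᵢEᵢ) = δ_free.
Σ Lᵢ/(AᵢEᵢ) = 600/(1325×46×10³) + 675/(290×112×10³) + 650/(175×206×10³) = 4.866×10⁻⁵ mm/N.
So P = 3.765 / 4.866×10⁻⁵ = 77.39 kN, tensile.
σ_{magnesium alloy} = P / A = 77390 / 1325 = 58.4 MPa.

σ ≈ 58.4 MPa (tensile)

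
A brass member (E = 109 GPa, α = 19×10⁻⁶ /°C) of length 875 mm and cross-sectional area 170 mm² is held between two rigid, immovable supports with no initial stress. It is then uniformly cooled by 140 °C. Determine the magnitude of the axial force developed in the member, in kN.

With zero net strain, σ = E·αΔT = 109 GPa × 19×10⁻⁶ × 140 = 289.9 MPa.
Then P = σA = 289.9 × 170 mm² = 49.29 kN, tensile.

P ≈ 49.3 kN (tensile)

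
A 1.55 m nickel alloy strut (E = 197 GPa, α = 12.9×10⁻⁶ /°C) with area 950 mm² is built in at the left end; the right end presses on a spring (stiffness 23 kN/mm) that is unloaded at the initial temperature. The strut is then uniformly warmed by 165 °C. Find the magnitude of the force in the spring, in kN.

P ≈ 63.7 kN

If the spring were absent the strut would lengthen by αΔT L = 12.9×10⁻⁶ × 165 × 1550 = 3.299 mm.
Let P be the compressive force at the spring. The strut shortens elastically by PL/(AE) and the spring compresses by P/k; together these equal δ_free.
So P = δ_free / [L/(AE) + 1/k] = 3.299 / [ 1550/(950×197×10³) + 1/(23×10³) ].
P = 3.299 / 5.176×10⁻⁵ = 63740 N.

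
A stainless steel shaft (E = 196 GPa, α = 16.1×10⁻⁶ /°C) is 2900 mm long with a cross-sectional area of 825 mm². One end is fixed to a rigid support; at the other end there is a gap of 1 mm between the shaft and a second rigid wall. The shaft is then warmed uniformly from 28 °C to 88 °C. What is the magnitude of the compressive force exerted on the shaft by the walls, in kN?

Free thermal elongation = αΔT L = 16.1×10⁻⁶ × 60 × 2900 = 2.801 mm.
After closing the 1 mm clearance, 2.801 − 1 = 1.801 mm of expansion remains to be suppressed by the wall.
Compatibility: PL/(AE) = 1.801 mm, so σ = P/A = E × (1.801/2900) = 121.7 MPa.
P = σA = 121.7 × 825 = 100.4 kN.

P ≈ 100 kN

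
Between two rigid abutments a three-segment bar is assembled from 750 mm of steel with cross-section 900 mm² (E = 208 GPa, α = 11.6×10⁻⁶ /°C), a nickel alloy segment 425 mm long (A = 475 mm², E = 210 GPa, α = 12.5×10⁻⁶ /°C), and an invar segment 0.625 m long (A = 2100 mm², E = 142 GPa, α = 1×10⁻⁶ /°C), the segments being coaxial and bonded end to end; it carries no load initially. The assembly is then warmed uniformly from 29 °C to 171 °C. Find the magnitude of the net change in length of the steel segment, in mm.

If the supports were absent, the total length change would be Σ αᵢΔT Lᵢ = 11.6×10⁻⁶×142×750 + 12.5×10⁻⁶×142×425 + 1×10⁻⁶×142×625 = 2.079 mm.
Since the ends are fixed, an axial force P builds up, equal in every segment, with P · Σ Lᵢ/(AᵢEᵢ) = δ_free.
Σ Lᵢ/(AᵢEᵢ) = 750/(900×208×10³) + 425/(475×210×10³) + 625/(2100×142×10³) = 1.036×10⁻⁵ mm/N.
So P = 2.079 / 1.036×10⁻⁵ = 200.6 kN, compressive.
For the steel segment, free thermal change = 11.6×10⁻⁶×142×750 = 1.235 mm and elastic change from P = 200600×750/(900×208×10³) = 0.8036 mm; these oppose, so the net change is 0.432 mm (segment lengthens).

|ΔL| ≈ 0.432 mm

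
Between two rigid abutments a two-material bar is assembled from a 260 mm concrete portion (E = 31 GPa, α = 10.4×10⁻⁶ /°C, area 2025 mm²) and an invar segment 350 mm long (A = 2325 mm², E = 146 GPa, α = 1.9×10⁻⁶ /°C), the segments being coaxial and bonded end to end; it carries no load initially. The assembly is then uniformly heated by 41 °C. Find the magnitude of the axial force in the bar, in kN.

If the supports were absent, the total length change would be Σ αᵢΔT Lᵢ = 10.4×10⁻⁶×41×260 + 1.9×10⁻⁶×41×350 = 0.1381 mm.
The walls prevent any net length change, so an axial force P (same in every segment) develops. Compatibility: P · Σ Lᵢ/(AᵢEᵢ) = δ_free.
Σ Lᵢ/(AᵢEᵢ) = 260/(2025×31×10³) + 350/(2325×146×10³) = 5.173×10⁻⁶ mm/N.
P = 0.1381 / 5.173×10⁻⁶ = 26700 N = 26.7 kN, compressive.

P ≈ 26.7 kN (compressive)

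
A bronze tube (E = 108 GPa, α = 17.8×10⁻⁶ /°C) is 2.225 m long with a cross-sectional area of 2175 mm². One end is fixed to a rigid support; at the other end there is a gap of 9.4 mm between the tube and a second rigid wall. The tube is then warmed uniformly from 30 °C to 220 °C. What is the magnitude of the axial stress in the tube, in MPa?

σ ≈ 0 MPa

If the wall were absent the tube would grow by αΔT L = 17.8×10⁻⁶ × 190 × 2225 = 7.525 mm.
This is smaller than the 9.4 mm clearance, so the tube expands freely without reaching the stop — the stress is zero.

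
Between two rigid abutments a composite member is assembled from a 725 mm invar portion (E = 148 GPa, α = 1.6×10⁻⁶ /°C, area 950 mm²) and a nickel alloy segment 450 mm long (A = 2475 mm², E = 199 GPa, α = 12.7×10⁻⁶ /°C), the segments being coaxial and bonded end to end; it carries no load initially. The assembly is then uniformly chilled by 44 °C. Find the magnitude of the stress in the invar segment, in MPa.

Free thermal contraction of the whole bar: Σ αᵢΔT Lᵢ = 1.6×10⁻⁶×44×725 + 12.7×10⁻⁶×44×450 = 0.3025 mm.
The walls prevent any net length change, so an axial force P (same in every segment) develops. Compatibility: P · Σ Lᵢ/(AᵢEᵢ) = δ_free.
The series flexibility is Σ Lᵢ/(AᵢEᵢ) = 725/(950×148×10³) + 450/(2475×199×10³) = 6.07×10⁻⁶ mm/N.
So P = 0.3025 / 6.07×10⁻⁶ = 49.83 kN, tensile.
σ_{invar} = P / A = 49830 / 950 = 52.46 MPa.

σ ≈ 52.5 MPa (tensile)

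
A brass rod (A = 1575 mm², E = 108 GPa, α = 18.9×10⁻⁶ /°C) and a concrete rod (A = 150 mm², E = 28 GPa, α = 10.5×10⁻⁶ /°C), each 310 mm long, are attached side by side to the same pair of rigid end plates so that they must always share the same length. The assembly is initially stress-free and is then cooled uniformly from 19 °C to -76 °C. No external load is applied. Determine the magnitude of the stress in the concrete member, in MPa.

Equilibrium of a rigid end plate with no external load gives equal and opposite internal forces ±P in the two members. Since α_{brass} > α_{concrete}, cooling drives the brass into tension and the concrete into compression.
Compatibility of the two members (thermal + elastic change equal): (α₁ − α₂)ΔT = P·[1/(A₁E₁) + 1/(A₂E₂)].
|α₁ − α₂|·ΔT = 8.4×10⁻⁶ × 95 = 0.000798.
1/(A₁E₁) + 1/(A₂E₂) = 1/(1575×108×10³) + 1/(150×28×10³) = 2.44×10⁻⁷ N⁻¹.
P = 0.000798 / 2.44×10⁻⁷ = 3271 N = 3.271 kN.
σ_{concrete} = P/A₂ = 3271/150 = 21.81 MPa, compressive.

σ ≈ 21.8 MPa (compressive)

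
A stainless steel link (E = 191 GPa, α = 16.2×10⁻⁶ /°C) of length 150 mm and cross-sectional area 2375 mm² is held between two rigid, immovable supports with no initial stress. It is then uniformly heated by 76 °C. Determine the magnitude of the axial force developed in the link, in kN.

P ≈ 559 kN (compressive)

With zero net strain, σ = E·αΔT = 191 GPa × 16.2×10⁻⁶ × 76 = 235.2 MPa.
Then P = σA = 235.2 × 2375 mm² = 558.5 kN, compressive.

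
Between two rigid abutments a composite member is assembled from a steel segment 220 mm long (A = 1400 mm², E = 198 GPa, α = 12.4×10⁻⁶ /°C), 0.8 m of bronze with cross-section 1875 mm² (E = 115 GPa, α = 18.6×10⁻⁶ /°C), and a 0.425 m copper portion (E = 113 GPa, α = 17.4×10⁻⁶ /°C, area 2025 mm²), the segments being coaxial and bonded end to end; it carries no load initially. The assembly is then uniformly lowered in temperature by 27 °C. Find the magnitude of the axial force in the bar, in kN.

P ≈ 106 kN (tensile)

If the supports were absent, the total length change would be Σ αᵢΔT Lᵢ = 12.4×10⁻⁶×27×220 + 18.6×10⁻⁶×27×800 + 17.4×10⁻⁶×27×425 = 0.6751 mm.
Since the ends are fixed, an axial force P builds up, equal in every segment, with P · Σ Lᵢ/(AᵢEᵢ) = δ_free.
Σ Lᵢ/(AᵢEᵢ) = 220/(1400×198×10³) + 800/(1875×115×10³) + 425/(2025×113×10³) = 6.361×10⁻⁶ mm/N.
P = 0.6751 / 6.361×10⁻⁶ = 106100 N = 106.1 kN, tensile.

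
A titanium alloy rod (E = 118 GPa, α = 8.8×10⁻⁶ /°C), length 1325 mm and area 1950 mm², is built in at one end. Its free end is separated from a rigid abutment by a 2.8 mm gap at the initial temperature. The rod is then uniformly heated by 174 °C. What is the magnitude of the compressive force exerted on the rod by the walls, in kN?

Unrestrained expansion: δ_free = αΔT L = 8.8×10⁻⁶ × 174 × 1325 = 2.029 mm.
Since δ_free = 2.03 mm is less than the 2.8 mm gap, the rod never touches the wall. No axial force develops.

P ≈ 0 kN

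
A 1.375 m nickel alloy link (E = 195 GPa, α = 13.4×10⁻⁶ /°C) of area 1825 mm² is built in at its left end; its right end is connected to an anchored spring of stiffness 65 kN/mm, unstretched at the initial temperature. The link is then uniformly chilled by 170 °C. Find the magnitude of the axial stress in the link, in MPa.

σ ≈ 89.2 MPa (tensile)

Free thermal contraction: δ_free = αΔT L = 13.4×10⁻⁶ × 170 × 1375 = 3.132 mm.
With a force P in the spring, the elastic change of the link is PL/(AE) and that of the spring is P/k; compatibility requires their sum to equal δ_free.
P [ L/(AE) + 1/k ] = δ_free → P [ 1375/(1825×195×10³) + 1/(65×10³) ] = 3.132.
P = 3.132 / 1.925×10⁻⁵ = 162700 N.
σ = P/A = 162700/1825 = 89.17 MPa.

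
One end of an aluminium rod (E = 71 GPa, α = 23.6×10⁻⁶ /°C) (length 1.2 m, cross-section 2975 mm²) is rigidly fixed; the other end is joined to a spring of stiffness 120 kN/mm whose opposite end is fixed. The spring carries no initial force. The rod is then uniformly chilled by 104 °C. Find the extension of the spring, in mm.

The unrestrained thermal change is αΔT L = 23.6×10⁻⁶ × 104 × 1200 = 2.945 mm.
With a force P in the spring, the elastic change of the rod is PL/(AE) and that of the spring is P/k; compatibility requires their sum to equal δ_free.
P [ L/(AE) + 1/k ] = δ_free → P [ 1200/(2975×71×10³) + 1/(120×10³) ] = 2.945.
P = 2.945 / 1.401×10⁻⁵ = 210200 N.
Spring extension = P/k = 210200/(120×10³) = 1.751 mm.

δ ≈ 1.75 mm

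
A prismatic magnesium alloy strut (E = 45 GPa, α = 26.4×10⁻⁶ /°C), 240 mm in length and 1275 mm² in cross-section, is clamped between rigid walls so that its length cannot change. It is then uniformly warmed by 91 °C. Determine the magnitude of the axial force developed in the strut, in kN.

Full restraint means ε = 0, so the stress is σ = EαΔT = 45×10³ × 26.4×10⁻⁶ × 91 = 108.1 MPa.
Then P = σA = 108.1 × 1275 mm² = 137.8 kN, compressive.

P ≈ 138 kN (compressive)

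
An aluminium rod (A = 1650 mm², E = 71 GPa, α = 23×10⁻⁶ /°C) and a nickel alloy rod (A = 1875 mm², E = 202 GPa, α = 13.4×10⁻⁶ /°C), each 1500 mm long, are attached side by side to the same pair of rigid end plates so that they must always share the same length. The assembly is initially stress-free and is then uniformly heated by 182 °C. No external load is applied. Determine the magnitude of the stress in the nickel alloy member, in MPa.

σ ≈ 83.4 MPa (tensile)

The aluminium has the larger α, so on heating it would change length more than the nickel alloy if both were free. The rigid plates force a common final length, so the aluminium is put into compression and the nickel alloy into tension, with equal and opposite forces P (no external load).
Compatibility of the two members (thermal + elastic change equal): (α₁ − α₂)ΔT = P·[1/(A₁E₁) + 1/(A₂E₂)].
|α₁ − α₂|·ΔT = 9.6×10⁻⁶ × 182 = 0.001747.
1/(A₁E₁) + 1/(A₂E₂) = 1/(1650×71×10³) + 1/(1875×202×10³) = 1.118×10⁻⁸ N⁻¹.
P = 0.001747 / 1.118×10⁻⁸ = 156300 N = 156.3 kN.
σ_{nickel alloy} = P/A₂ = 156300/1875 = 83.38 MPa, tensile.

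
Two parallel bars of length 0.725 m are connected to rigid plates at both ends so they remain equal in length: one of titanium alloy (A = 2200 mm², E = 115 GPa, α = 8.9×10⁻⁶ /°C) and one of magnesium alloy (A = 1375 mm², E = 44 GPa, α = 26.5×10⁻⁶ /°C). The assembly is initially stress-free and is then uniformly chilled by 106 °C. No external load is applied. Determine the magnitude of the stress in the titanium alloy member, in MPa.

The magnesium alloy has the larger α, so on cooling it would change length more than the titanium alloy if both were free. The rigid plates force a common final length, so the magnesium alloy is put into tension and the titanium alloy into compression, with equal and opposite forces P (no external load).
Setting the final lengths equal and cancelling L: (α₁ − α₂)ΔT = P/(A₁E₁) + P/(A₂E₂).
|α₁ − α₂|·ΔT = 17.6×10⁻⁶ × 106 = 0.001866.
1/(A₁E₁) + 1/(A₂E₂) = 1/(2200×115×10³) + 1/(1375×44×10³) = 2.048×10⁻⁸ N⁻¹.
So P = 0.001866 / 2.048×10⁻⁸ = 91.09 kN.
σ_{titanium alloy} = P/A₁ = 91090/2200 = 41.4 MPa, compressive.

σ ≈ 41.4 MPa (compressive)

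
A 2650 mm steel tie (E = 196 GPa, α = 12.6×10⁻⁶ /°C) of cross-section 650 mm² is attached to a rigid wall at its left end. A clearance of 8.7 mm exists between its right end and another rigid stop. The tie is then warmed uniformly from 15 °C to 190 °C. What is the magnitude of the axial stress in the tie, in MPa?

σ ≈ 0 MPa

Unrestrained expansion: δ_free = αΔT L = 12.6×10⁻⁶ × 175 × 2650 = 5.843 mm.
This is smaller than the 8.7 mm clearance, so the tie expands freely without reaching the stop — the stress is zero.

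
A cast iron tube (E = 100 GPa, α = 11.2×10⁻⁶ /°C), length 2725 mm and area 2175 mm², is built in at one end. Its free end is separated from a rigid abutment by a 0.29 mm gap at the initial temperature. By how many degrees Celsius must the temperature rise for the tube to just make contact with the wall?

ΔT ≈ 9.5 °C

Contact occurs when the free expansion equals the gap: αΔT L = 0.29 mm.
So ΔT = g/(αL) = 0.29/(11.2×10⁻⁶ × 2725) = 9.502 °C.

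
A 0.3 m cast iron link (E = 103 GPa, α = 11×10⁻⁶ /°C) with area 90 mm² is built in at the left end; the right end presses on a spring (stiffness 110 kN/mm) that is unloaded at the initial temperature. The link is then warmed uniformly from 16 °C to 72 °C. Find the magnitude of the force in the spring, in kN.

P ≈ 4.46 kN

Free thermal expansion: δ_free = αΔT L = 11×10⁻⁶ × 56 × 300 = 0.1848 mm.
With a force P in the spring, the elastic change of the link is PL/(AE) and that of the spring is P/k; compatibility requires their sum to equal δ_free.
So P = δ_free / [L/(AE) + 1/k] = 0.1848 / [ 300/(90×103×10³) + 1/(110×10³) ].
P = 0.1848 / 4.145×10⁻⁵ = 4458 N.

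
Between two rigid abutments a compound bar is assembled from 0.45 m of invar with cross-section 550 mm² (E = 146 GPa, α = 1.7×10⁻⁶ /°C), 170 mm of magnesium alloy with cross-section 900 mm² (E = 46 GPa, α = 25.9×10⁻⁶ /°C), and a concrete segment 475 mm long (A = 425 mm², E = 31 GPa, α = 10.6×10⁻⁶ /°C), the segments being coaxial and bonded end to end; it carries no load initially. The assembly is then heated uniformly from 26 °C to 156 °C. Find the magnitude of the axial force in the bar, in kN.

Free thermal expansion of the whole bar: Σ αᵢΔT Lᵢ = 1.7×10⁻⁶×130×450 + 25.9×10⁻⁶×130×170 + 10.6×10⁻⁶×130×475 = 1.326 mm.
The walls prevent any net length change, so an axial force P (same in every segment) develops. Compatibility: P · Σ Lᵢ/(AᵢEᵢ) = δ_free.
Σ Lᵢ/(AᵢEᵢ) = 450/(550×146×10³) + 170/(900×46×10³) + 475/(425×31×10³) = 4.576×10⁻⁵ mm/N.
P = 1.326 / 4.576×10⁻⁵ = 28980 N = 28.98 kN, compressive.

P ≈ 29 kN (compressive)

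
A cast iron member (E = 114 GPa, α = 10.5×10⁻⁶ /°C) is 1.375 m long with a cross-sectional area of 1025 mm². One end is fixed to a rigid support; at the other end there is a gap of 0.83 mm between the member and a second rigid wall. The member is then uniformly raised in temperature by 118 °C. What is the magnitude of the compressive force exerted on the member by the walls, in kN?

Unrestrained expansion: δ_free = αΔT L = 10.5×10⁻⁶ × 118 × 1375 = 1.704 mm.
After closing the 0.83 mm clearance, 1.704 − 0.83 = 0.8736 mm of expansion remains to be suppressed by the wall.
Compatibility: PL/(AE) = 0.8736 mm, so σ = P/A = E × (0.8736/1375) = 72.43 MPa.
P = σA = 72.43 × 1025 = 74.24 kN.

P ≈ 74.2 kN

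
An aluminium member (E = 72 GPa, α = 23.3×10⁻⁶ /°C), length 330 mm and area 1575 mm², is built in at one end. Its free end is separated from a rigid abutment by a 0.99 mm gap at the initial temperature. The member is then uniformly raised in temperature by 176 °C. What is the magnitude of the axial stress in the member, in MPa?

σ ≈ 79.3 MPa (compressive)

Unrestrained expansion: δ_free = αΔT L = 23.3×10⁻⁶ × 176 × 330 = 1.353 mm.
This exceeds the 0.99 mm gap, so the wall pushes back. The portion of expansion that must be recovered elastically is δ_free − gap = 1.353 − 0.99 = 0.3633 mm.
Compatibility: PL/(AE) = 0.3633 mm, so σ = P/A = E × (0.3633/330) = 79.26 MPa.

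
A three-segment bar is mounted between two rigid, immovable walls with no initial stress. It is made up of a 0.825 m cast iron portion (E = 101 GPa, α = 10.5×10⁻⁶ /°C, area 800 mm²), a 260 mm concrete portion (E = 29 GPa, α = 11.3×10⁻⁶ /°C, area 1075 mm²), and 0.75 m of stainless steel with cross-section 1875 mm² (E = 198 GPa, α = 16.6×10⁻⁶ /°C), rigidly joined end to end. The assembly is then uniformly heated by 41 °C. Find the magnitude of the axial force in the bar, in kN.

With the walls removed the bar would change length by δ_free = Σ αᵢΔT Lᵢ = 10.5×10⁻⁶×41×825 + 11.3×10⁻⁶×41×260 + 16.6×10⁻⁶×41×750 = 0.9861 mm.
The walls prevent any net length change, so an axial force P (same in every segment) develops. Compatibility: P · Σ Lᵢ/(AᵢEᵢ) = δ_free.
The series flexibility is Σ Lᵢ/(AᵢEᵢ) = 825/(800×101×10³) + 260/(1075×29×10³) + 750/(1875×198×10³) = 2.057×10⁻⁵ mm/N.
So P = 0.9861 / 2.057×10⁻⁵ = 47.94 kN, compressive.

P ≈ 47.9 kN (compressive)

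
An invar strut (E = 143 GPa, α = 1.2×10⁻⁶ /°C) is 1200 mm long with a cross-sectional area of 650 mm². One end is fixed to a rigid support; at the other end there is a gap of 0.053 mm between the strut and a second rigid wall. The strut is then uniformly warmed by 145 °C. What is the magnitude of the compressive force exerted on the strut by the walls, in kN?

Unrestrained expansion: δ_free = αΔT L = 1.2×10⁻⁶ × 145 × 1200 = 0.2088 mm.
This exceeds the 0.053 mm gap, so the wall pushes back. The portion of expansion that must be recovered elastically is δ_free − gap = 0.2088 − 0.053 = 0.1558 mm.
So σ = E(δ_free − g)/L = 143×10³ × 0.1558/1200 = 18.57 MPa.
P = σA = 18.57 × 650 = 12.07 kN.

P ≈ 12.1 kN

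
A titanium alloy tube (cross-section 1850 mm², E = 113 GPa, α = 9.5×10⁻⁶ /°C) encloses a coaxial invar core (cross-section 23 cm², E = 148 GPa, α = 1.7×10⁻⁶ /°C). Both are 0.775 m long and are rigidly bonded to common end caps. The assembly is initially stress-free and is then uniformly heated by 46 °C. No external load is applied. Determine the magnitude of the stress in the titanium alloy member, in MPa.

Equilibrium of a rigid end plate with no external load gives equal and opposite internal forces ±P in the two members. Since α_{titanium alloy} > α_{invar}, heating drives the titanium alloy into compression and the invar into tension.
Compatibility of the two members (thermal + elastic change equal): (α₁ − α₂)ΔT = P·[1/(A₁E₁) + 1/(A₂E₂)].
|α₁ − α₂|·ΔT = 7.8×10⁻⁶ × 46 = 0.0003588.
1/(A₁E₁) + 1/(A₂E₂) = 1/(1850×113×10³) + 1/(2300×148×10³) = 7.721×10⁻⁹ N⁻¹.
So P = 0.0003588 / 7.721×10⁻⁹ = 46.47 kN.
σ_{titanium alloy} = P/A₁ = 46470/1850 = 25.12 MPa, compressive.

σ ≈ 25.1 MPa (compressive)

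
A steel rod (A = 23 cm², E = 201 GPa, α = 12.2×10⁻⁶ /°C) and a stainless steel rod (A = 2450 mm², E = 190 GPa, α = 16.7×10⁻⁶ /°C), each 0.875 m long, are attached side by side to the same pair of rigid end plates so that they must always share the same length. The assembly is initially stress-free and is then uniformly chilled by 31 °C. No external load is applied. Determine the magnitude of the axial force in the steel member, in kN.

P ≈ 32.4 kN (compressive in the steel)

Both members must finish at the same length. With the larger α, the stainless steel tends to over-contract; the plates restrain it, putting the stainless steel in tension and the steel in compression. With no external load the two internal forces are equal and opposite, magnitude P.
Setting the final lengths equal and cancelling L: (α₁ − α₂)ΔT = P/(A₁E₁) + P/(A₂E₂).
|α₁ − α₂|·ΔT = 4.5×10⁻⁶ × 31 = 0.0001395.
1/(A₁E₁) + 1/(A₂E₂) = 1/(2300×201×10³) + 1/(2450×190×10³) = 4.311×10⁻⁹ N⁻¹.
So P = 0.0001395 / 4.311×10⁻⁹ = 32.36 kN.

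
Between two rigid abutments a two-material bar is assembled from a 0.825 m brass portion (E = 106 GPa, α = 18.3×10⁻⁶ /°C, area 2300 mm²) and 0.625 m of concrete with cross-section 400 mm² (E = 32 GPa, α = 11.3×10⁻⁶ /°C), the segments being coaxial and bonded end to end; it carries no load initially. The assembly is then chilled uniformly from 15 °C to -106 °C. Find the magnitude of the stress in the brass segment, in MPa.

σ ≈ 22.3 MPa (tensile)

With the walls removed the bar would change length by δ_free = Σ αᵢΔT Lᵢ = 18.3×10⁻⁶×121×825 + 11.3×10⁻⁶×121×625 = 2.681 mm.
Since the ends are fixed, an axial force P builds up, equal in every segment, with P · Σ Lᵢ/(AᵢEᵢ) = δ_free.
Σ Lᵢ/(AᵢEᵢ) = 825/(2300×106×10³) + 625/(400×32×10³) = 5.221×10⁻⁵ mm/N.
Hence P = δ_free / Σ(L/AE) = 2.681/5.221×10⁻⁵ = 51.36 kN (tensile).
σ_{brass} = P / A = 51360 / 2300 = 22.33 MPa.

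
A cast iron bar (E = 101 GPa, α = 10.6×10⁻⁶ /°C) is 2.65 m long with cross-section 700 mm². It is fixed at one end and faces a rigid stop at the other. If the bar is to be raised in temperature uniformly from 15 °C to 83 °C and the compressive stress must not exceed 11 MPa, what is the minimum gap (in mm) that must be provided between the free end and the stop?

Free expansion if unrestrained: δ_free = αΔT L = 10.6×10⁻⁶ × 68 × 2650 = 1.91 mm.
At the allowable stress the elastic shortening the wall may impose is σL/E = 11 × 2650 / (101×10³) = 0.2886 mm.
So the gap has to take up the difference, g_min = δ_free − σL/E = 1.91 − 0.2886 = 1.622 mm.

g ≈ 1.62 mm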